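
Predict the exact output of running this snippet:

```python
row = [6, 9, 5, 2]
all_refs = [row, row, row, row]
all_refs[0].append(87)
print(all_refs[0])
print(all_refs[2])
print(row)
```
[6, 9, 5, 2, 87]
[6, 9, 5, 2, 87]
[6, 9, 5, 2, 87]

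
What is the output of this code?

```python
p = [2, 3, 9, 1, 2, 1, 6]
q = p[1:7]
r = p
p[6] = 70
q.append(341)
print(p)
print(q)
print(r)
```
[2, 3, 9, 1, 2, 1, 70]
[3, 9, 1, 2, 1, 6, 341]
[2, 3, 9, 1, 2, 1, 70]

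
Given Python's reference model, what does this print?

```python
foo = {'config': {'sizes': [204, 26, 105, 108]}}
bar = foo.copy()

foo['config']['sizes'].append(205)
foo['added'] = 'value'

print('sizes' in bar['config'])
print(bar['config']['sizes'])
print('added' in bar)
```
True
[204, 26, 105, 108, 205]
False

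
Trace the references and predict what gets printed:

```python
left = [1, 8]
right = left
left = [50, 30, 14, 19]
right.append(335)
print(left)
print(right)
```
[50, 30, 14, 19]
[1, 8, 335]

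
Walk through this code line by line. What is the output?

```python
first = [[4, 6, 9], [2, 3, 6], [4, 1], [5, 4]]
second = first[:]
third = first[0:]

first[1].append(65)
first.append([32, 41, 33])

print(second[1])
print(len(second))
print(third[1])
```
[2, 3, 6, 65]
4
[2, 3, 6, 65]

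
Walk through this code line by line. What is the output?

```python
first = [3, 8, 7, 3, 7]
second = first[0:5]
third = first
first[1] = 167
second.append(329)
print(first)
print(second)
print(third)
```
[3, 167, 7, 3, 7]
[3, 8, 7, 3, 7, 329]
[3, 167, 7, 3, 7]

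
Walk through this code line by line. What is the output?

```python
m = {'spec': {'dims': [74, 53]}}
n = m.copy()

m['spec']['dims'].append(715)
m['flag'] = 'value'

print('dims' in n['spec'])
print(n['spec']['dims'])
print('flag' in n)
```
True
[74, 53, 715]
False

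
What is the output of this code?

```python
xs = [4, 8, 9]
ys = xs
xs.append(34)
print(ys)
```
[4, 8, 9, 34]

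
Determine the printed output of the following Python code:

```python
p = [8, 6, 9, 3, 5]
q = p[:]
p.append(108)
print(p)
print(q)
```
[8, 6, 9, 3, 5, 108]
[8, 6, 9, 3, 5]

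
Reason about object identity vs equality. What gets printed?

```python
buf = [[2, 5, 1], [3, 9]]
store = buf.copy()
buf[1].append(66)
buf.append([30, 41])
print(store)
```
[[2, 5, 1], [3, 9, 66]]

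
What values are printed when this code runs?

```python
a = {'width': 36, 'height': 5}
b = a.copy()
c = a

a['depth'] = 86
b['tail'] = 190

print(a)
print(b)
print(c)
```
{'width': 36, 'height': 5, 'depth': 86}
{'width': 36, 'height': 5, 'tail': 190}
{'width': 36, 'height': 5, 'depth': 86}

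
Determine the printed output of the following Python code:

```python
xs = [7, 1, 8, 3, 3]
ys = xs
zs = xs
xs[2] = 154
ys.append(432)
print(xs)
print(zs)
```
[7, 1, 154, 3, 3, 432]
[7, 1, 154, 3, 3, 432]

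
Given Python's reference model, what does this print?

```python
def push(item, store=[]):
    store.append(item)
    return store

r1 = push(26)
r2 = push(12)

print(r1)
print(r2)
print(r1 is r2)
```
[26, 12]
[26, 12]
True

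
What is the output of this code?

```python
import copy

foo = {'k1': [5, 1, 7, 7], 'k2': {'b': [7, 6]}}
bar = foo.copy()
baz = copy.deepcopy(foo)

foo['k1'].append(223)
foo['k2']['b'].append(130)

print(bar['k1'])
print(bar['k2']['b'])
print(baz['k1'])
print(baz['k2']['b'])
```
[5, 1, 7, 7, 223]
[7, 6, 130]
[5, 1, 7, 7]
[7, 6]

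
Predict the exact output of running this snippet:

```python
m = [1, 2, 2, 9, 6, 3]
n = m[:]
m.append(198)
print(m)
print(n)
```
[1, 2, 2, 9, 6, 3, 198]
[1, 2, 2, 9, 6, 3]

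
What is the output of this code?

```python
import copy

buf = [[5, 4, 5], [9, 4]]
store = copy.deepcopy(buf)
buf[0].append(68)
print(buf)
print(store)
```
[[5, 4, 5, 68], [9, 4]]
[[5, 4, 5], [9, 4]]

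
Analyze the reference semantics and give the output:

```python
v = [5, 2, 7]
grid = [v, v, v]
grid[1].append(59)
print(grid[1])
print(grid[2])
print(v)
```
[5, 2, 7, 59]
[5, 2, 7, 59]
[5, 2, 7, 59]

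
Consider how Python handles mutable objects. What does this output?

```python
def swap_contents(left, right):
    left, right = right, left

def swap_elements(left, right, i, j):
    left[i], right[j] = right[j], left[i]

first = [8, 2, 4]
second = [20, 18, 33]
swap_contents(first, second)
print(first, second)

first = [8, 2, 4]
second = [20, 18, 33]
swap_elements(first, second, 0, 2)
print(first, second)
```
[8, 2, 4] [20, 18, 33]
[33, 2, 4] [20, 18, 8]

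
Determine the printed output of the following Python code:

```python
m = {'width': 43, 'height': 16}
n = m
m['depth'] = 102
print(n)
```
{'width': 43, 'height': 16, 'depth': 102}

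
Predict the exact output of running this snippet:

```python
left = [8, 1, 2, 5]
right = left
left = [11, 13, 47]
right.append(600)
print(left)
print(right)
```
[11, 13, 47]
[8, 1, 2, 5, 600]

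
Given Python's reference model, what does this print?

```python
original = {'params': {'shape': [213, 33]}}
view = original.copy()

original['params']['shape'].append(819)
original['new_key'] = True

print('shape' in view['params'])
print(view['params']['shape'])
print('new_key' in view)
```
True
[213, 33, 819]
False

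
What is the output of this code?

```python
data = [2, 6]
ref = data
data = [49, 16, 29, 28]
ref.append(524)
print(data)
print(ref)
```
[49, 16, 29, 28]
[2, 6, 524]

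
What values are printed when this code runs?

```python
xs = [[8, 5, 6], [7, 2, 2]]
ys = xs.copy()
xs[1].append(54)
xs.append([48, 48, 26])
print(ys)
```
[[8, 5, 6], [7, 2, 2, 54]]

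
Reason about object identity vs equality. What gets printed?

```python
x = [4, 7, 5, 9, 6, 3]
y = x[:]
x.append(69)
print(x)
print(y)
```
[4, 7, 5, 9, 6, 3, 69]
[4, 7, 5, 9, 6, 3]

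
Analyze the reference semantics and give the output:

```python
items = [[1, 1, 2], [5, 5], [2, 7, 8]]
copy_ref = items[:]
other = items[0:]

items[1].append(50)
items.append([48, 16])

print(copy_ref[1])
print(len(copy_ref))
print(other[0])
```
[5, 5, 50]
3
[1, 1, 2]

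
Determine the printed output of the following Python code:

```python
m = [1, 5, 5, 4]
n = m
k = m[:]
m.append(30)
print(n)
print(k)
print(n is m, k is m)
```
[1, 5, 5, 4, 30]
[1, 5, 5, 4]
True False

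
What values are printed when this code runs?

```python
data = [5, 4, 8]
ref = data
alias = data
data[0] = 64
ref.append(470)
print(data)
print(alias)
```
[64, 4, 8, 470]
[64, 4, 8, 470]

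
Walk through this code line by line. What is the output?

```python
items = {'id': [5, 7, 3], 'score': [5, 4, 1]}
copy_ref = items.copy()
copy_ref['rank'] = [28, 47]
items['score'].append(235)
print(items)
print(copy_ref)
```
{'id': [5, 7, 3], 'score': [5, 4, 1, 235]}
{'id': [5, 7, 3], 'score': [5, 4, 1, 235], 'rank': [28, 47]}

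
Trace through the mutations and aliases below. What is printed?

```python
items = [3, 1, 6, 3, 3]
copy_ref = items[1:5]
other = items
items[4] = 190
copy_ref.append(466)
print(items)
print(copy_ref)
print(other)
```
[3, 1, 6, 3, 190]
[1, 6, 3, 3, 466]
[3, 1, 6, 3, 190]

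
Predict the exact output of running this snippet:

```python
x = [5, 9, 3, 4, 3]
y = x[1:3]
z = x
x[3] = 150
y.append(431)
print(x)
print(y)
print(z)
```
[5, 9, 3, 150, 3]
[9, 3, 431]
[5, 9, 3, 150, 3]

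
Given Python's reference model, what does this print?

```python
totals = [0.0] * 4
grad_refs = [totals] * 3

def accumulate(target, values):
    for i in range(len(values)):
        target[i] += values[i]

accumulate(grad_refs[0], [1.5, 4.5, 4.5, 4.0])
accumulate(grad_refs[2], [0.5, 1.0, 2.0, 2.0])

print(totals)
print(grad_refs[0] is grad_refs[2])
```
[2.0, 5.5, 6.5, 6.0]
True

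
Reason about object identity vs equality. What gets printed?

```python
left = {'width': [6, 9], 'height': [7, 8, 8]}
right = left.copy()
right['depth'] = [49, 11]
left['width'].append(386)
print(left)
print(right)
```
{'width': [6, 9, 386], 'height': [7, 8, 8]}
{'width': [6, 9, 386], 'height': [7, 8, 8], 'depth': [49, 11]}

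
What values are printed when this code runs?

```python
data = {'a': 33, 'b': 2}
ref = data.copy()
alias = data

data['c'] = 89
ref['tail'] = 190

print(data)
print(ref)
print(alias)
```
{'a': 33, 'b': 2, 'c': 89}
{'a': 33, 'b': 2, 'tail': 190}
{'a': 33, 'b': 2, 'c': 89}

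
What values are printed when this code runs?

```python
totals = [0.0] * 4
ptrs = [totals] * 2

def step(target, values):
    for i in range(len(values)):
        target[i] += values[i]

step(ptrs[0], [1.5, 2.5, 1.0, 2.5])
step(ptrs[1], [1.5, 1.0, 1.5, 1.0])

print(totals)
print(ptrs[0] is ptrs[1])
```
[3.0, 3.5, 2.5, 3.5]
True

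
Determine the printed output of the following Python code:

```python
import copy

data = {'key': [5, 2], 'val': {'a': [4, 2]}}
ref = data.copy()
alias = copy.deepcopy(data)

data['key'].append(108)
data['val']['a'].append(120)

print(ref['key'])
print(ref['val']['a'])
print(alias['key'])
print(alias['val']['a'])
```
[5, 2, 108]
[4, 2, 120]
[5, 2]
[4, 2]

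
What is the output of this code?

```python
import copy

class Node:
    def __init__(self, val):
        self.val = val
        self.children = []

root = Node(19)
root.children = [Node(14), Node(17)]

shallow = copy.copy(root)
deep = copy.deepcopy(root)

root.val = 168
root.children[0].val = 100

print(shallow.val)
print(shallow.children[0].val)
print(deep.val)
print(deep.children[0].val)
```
19
100
19
14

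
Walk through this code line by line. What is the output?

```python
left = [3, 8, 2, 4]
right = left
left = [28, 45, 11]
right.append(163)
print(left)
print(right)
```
[28, 45, 11]
[3, 8, 2, 4, 163]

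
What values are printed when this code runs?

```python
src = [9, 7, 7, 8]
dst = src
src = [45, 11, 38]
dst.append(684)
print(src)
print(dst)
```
[45, 11, 38]
[9, 7, 7, 8, 684]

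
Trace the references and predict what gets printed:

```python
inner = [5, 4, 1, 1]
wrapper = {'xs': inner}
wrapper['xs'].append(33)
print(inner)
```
[5, 4, 1, 1, 33]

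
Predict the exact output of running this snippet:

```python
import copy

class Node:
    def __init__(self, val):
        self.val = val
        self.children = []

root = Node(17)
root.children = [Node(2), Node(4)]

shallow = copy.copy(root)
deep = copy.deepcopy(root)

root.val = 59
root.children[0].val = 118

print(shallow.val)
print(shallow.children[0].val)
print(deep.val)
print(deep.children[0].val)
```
17
118
17
2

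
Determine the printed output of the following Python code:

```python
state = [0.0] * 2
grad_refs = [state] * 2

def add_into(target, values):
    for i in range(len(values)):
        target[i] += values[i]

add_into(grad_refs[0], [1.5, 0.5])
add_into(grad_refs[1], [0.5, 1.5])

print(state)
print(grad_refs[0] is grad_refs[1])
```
[2.0, 2.0]
True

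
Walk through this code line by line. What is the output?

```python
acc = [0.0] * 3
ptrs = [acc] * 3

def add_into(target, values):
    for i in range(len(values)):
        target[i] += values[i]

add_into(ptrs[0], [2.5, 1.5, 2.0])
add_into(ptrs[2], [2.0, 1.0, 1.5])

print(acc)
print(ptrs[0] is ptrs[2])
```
[4.5, 2.5, 3.5]
True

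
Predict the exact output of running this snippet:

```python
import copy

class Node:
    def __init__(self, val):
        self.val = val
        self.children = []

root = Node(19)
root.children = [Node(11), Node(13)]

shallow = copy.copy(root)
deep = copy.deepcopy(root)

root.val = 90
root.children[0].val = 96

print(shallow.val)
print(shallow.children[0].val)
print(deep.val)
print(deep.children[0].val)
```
19
96
19
11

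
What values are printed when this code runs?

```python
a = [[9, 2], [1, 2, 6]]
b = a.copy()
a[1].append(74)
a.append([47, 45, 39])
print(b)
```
[[9, 2], [1, 2, 6, 74]]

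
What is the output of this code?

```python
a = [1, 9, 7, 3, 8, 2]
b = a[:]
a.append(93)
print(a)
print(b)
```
[1, 9, 7, 3, 8, 2, 93]
[1, 9, 7, 3, 8, 2]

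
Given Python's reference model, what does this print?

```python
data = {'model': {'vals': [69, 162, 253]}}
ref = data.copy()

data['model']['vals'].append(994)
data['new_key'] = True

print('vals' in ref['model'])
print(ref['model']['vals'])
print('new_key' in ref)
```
True
[69, 162, 253, 994]
False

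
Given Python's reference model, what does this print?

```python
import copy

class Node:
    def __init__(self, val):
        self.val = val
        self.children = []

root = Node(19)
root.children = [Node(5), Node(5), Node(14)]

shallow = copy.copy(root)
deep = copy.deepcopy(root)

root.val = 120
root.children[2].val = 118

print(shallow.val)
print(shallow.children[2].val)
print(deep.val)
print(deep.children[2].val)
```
19
118
19
14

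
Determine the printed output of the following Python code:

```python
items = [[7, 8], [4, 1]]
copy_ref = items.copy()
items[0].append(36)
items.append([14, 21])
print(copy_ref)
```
[[7, 8, 36], [4, 1]]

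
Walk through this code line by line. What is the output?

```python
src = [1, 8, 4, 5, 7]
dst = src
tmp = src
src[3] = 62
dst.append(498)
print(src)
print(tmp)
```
[1, 8, 4, 62, 7, 498]
[1, 8, 4, 62, 7, 498]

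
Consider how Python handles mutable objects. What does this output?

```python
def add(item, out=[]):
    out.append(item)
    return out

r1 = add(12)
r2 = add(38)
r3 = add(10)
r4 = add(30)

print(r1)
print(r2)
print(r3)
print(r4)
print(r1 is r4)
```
[12, 38, 10, 30]
[12, 38, 10, 30]
[12, 38, 10, 30]
[12, 38, 10, 30]
True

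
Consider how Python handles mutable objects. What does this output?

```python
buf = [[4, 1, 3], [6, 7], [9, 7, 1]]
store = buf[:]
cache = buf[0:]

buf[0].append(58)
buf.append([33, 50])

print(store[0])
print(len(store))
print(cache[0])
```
[4, 1, 3, 58]
3
[4, 1, 3, 58]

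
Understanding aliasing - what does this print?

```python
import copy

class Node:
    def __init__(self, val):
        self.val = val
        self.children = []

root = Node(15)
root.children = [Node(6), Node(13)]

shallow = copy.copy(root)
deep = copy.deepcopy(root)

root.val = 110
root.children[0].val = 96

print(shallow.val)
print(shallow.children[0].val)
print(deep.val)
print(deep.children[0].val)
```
15
96
15
6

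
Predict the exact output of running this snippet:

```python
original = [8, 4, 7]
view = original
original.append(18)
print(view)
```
[8, 4, 7, 18]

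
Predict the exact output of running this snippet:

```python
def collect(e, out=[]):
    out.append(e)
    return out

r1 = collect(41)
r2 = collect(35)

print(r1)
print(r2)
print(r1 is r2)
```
[41, 35]
[41, 35]
True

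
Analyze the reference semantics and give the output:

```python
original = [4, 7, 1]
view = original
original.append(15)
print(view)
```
[4, 7, 1, 15]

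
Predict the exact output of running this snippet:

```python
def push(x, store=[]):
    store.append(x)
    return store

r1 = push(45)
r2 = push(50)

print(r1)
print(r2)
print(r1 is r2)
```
[45, 50]
[45, 50]
True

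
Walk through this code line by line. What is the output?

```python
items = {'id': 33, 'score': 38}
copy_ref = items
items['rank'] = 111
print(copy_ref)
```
{'id': 33, 'score': 38, 'rank': 111}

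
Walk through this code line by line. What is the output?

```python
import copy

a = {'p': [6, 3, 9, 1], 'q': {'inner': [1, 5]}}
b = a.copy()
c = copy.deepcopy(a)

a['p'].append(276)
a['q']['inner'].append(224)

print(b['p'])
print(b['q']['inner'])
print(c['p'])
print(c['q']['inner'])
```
[6, 3, 9, 1, 276]
[1, 5, 224]
[6, 3, 9, 1]
[1, 5]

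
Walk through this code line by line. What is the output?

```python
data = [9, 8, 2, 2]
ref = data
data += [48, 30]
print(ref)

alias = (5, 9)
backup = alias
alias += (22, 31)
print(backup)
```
[9, 8, 2, 2, 48, 30]
(5, 9)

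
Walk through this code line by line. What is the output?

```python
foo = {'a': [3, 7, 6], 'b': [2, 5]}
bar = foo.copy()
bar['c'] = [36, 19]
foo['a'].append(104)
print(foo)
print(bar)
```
{'a': [3, 7, 6, 104], 'b': [2, 5]}
{'a': [3, 7, 6, 104], 'b': [2, 5], 'c': [36, 19]}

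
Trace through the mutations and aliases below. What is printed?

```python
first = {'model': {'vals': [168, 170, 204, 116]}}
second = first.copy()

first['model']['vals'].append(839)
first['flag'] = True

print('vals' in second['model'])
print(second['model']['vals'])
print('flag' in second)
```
True
[168, 170, 204, 116, 839]
False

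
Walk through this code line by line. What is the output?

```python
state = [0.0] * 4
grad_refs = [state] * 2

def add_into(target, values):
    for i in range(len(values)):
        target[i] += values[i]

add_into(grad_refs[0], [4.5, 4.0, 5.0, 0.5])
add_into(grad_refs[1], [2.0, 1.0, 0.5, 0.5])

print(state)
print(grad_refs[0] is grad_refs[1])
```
[6.5, 5.0, 5.5, 1.0]
True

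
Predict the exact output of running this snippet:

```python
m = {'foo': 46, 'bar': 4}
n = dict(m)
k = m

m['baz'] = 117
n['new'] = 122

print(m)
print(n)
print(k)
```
{'foo': 46, 'bar': 4, 'baz': 117}
{'foo': 46, 'bar': 4, 'new': 122}
{'foo': 46, 'bar': 4, 'baz': 117}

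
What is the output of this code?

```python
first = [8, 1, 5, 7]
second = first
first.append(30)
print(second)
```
[8, 1, 5, 7, 30]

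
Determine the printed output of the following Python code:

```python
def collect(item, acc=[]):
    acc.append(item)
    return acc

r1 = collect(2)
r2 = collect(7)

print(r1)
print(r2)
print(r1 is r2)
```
[2, 7]
[2, 7]
True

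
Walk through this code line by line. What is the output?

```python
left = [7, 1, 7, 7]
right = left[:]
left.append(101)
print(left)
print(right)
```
[7, 1, 7, 7, 101]
[7, 1, 7, 7]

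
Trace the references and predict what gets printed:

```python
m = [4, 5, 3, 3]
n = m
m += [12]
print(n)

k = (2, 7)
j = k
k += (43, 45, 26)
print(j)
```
[4, 5, 3, 3, 12]
(2, 7)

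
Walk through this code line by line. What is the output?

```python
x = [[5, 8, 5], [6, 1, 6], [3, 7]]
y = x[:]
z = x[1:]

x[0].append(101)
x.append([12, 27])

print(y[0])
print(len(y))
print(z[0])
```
[5, 8, 5, 101]
3
[6, 1, 6]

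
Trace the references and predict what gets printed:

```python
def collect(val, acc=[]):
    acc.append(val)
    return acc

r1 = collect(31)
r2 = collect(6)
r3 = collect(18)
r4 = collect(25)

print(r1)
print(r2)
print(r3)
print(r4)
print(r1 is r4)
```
[31, 6, 18, 25]
[31, 6, 18, 25]
[31, 6, 18, 25]
[31, 6, 18, 25]
True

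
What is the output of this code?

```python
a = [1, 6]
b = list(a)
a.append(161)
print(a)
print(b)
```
[1, 6, 161]
[1, 6]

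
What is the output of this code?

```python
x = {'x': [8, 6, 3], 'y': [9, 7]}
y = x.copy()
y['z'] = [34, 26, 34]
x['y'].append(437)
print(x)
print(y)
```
{'x': [8, 6, 3], 'y': [9, 7, 437]}
{'x': [8, 6, 3], 'y': [9, 7, 437], 'z': [34, 26, 34]}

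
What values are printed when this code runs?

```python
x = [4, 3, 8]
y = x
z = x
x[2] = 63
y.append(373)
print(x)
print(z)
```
[4, 3, 63, 373]
[4, 3, 63, 373]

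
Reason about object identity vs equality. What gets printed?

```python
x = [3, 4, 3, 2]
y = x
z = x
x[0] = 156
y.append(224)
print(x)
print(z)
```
[156, 4, 3, 2, 224]
[156, 4, 3, 2, 224]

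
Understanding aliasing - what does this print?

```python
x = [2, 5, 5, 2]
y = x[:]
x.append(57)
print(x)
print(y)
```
[2, 5, 5, 2, 57]
[2, 5, 5, 2]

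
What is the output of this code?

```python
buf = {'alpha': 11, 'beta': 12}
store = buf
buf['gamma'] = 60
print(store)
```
{'alpha': 11, 'beta': 12, 'gamma': 60}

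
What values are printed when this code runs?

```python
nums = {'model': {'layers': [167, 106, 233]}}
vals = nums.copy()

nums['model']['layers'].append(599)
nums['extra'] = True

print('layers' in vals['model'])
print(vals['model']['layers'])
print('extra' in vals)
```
True
[167, 106, 233, 599]
False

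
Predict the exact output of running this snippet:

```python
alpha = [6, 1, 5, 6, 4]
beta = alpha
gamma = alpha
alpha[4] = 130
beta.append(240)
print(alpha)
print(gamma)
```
[6, 1, 5, 6, 130, 240]
[6, 1, 5, 6, 130, 240]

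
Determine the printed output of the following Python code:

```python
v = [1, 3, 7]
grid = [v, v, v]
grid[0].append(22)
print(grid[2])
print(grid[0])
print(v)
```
[1, 3, 7, 22]
[1, 3, 7, 22]
[1, 3, 7, 22]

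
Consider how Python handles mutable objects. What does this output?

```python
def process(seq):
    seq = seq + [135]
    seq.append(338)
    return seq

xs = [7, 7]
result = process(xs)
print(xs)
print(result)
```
[7, 7]
[7, 7, 135, 338]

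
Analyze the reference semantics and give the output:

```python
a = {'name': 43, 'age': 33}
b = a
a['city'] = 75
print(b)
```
{'name': 43, 'age': 33, 'city': 75}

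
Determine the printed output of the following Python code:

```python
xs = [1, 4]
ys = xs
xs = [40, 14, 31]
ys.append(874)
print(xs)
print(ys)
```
[40, 14, 31]
[1, 4, 874]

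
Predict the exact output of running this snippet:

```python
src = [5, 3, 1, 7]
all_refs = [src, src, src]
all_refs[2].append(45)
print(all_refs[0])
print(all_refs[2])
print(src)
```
[5, 3, 1, 7, 45]
[5, 3, 1, 7, 45]
[5, 3, 1, 7, 45]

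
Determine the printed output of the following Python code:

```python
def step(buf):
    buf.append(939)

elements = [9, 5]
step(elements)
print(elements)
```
[9, 5, 939]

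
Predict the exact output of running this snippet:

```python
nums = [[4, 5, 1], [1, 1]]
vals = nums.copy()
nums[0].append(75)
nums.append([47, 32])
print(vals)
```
[[4, 5, 1, 75], [1, 1]]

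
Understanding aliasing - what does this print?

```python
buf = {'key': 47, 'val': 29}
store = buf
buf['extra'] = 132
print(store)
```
{'key': 47, 'val': 29, 'extra': 132}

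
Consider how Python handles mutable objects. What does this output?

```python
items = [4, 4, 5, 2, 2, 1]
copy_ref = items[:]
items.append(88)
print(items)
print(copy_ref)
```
[4, 4, 5, 2, 2, 1, 88]
[4, 4, 5, 2, 2, 1]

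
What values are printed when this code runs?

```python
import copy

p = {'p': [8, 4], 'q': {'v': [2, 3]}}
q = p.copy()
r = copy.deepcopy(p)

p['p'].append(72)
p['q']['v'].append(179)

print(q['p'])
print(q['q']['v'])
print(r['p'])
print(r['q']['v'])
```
[8, 4, 72]
[2, 3, 179]
[8, 4]
[2, 3]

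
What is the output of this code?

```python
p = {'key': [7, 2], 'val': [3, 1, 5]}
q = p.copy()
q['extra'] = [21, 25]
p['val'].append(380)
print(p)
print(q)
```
{'key': [7, 2], 'val': [3, 1, 5, 380]}
{'key': [7, 2], 'val': [3, 1, 5, 380], 'extra': [21, 25]}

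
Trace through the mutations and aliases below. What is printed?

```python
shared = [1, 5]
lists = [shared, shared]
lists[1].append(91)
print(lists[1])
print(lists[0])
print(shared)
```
[1, 5, 91]
[1, 5, 91]
[1, 5, 91]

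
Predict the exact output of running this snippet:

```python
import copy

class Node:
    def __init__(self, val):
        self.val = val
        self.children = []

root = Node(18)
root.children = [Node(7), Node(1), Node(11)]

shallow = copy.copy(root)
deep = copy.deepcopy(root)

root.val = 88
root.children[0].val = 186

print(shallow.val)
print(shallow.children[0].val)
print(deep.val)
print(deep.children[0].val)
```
18
186
18
7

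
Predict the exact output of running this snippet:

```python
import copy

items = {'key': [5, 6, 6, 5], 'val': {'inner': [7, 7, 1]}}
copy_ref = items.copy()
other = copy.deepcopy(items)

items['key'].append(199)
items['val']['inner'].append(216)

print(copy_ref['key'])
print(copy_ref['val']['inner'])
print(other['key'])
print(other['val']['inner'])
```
[5, 6, 6, 5, 199]
[7, 7, 1, 216]
[5, 6, 6, 5]
[7, 7, 1]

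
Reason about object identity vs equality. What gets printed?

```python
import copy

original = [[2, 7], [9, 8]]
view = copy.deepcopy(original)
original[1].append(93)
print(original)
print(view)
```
[[2, 7], [9, 8, 93]]
[[2, 7], [9, 8]]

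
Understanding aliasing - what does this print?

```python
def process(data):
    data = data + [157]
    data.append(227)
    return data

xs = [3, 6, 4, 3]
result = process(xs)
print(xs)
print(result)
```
[3, 6, 4, 3]
[3, 6, 4, 3, 157, 227]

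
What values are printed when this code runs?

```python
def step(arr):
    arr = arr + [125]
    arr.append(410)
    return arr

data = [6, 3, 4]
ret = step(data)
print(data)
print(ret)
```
[6, 3, 4]
[6, 3, 4, 125, 410]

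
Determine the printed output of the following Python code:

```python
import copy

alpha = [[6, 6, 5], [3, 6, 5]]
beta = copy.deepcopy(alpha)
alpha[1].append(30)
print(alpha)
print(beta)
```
[[6, 6, 5], [3, 6, 5, 30]]
[[6, 6, 5], [3, 6, 5]]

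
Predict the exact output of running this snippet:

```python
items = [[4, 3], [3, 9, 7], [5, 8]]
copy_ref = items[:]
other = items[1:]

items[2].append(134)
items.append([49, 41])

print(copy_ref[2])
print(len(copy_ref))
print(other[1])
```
[5, 8, 134]
3
[5, 8, 134]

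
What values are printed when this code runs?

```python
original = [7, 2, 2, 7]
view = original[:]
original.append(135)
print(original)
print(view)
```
[7, 2, 2, 7, 135]
[7, 2, 2, 7]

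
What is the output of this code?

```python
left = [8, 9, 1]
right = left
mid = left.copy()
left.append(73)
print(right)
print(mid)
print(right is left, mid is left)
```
[8, 9, 1, 73]
[8, 9, 1]
True False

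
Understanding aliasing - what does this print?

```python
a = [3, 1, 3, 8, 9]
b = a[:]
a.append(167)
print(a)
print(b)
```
[3, 1, 3, 8, 9, 167]
[3, 1, 3, 8, 9]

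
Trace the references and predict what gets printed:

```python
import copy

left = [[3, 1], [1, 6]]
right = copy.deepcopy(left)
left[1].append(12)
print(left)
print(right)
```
[[3, 1], [1, 6, 12]]
[[3, 1], [1, 6]]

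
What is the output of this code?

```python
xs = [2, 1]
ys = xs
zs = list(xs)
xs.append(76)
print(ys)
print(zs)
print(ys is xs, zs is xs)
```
[2, 1, 76]
[2, 1]
True False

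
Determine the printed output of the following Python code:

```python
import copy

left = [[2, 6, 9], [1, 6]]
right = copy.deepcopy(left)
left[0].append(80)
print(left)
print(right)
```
[[2, 6, 9, 80], [1, 6]]
[[2, 6, 9], [1, 6]]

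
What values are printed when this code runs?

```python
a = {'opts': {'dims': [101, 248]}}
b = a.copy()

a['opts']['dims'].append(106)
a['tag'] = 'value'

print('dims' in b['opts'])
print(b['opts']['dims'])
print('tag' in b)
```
True
[101, 248, 106]
False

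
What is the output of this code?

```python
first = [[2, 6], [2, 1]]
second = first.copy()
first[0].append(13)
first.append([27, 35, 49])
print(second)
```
[[2, 6, 13], [2, 1]]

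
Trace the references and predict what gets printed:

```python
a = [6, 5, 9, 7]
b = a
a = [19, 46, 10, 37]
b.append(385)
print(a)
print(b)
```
[19, 46, 10, 37]
[6, 5, 9, 7, 385]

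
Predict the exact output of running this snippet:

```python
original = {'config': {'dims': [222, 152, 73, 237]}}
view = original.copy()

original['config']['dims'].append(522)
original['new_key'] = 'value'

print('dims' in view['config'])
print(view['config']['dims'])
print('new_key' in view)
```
True
[222, 152, 73, 237, 522]
False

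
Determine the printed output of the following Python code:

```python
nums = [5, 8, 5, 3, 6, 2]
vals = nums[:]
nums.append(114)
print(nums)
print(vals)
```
[5, 8, 5, 3, 6, 2, 114]
[5, 8, 5, 3, 6, 2]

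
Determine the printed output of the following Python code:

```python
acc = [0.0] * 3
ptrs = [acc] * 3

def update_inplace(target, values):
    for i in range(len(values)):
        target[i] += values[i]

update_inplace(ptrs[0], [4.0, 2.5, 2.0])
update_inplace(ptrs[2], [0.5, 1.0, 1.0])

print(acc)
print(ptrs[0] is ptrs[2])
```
[4.5, 3.5, 3.0]
True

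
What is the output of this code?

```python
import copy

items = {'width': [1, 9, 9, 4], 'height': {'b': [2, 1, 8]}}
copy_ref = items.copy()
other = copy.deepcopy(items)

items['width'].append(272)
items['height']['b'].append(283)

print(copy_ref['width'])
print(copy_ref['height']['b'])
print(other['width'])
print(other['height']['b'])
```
[1, 9, 9, 4, 272]
[2, 1, 8, 283]
[1, 9, 9, 4]
[2, 1, 8]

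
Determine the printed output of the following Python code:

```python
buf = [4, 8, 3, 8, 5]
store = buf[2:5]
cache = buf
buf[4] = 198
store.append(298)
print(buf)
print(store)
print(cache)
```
[4, 8, 3, 8, 198]
[3, 8, 5, 298]
[4, 8, 3, 8, 198]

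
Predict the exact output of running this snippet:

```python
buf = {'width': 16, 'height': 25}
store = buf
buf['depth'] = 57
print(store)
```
{'width': 16, 'height': 25, 'depth': 57}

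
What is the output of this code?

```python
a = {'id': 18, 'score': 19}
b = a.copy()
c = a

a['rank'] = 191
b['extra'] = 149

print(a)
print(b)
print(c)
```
{'id': 18, 'score': 19, 'rank': 191}
{'id': 18, 'score': 19, 'extra': 149}
{'id': 18, 'score': 19, 'rank': 191}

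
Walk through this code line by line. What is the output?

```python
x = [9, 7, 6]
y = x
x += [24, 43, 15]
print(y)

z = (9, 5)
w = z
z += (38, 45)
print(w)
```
[9, 7, 6, 24, 43, 15]
(9, 5)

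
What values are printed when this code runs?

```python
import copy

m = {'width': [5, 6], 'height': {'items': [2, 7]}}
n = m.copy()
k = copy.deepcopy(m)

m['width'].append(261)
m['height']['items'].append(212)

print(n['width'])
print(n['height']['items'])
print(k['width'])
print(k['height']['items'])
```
[5, 6, 261]
[2, 7, 212]
[5, 6]
[2, 7]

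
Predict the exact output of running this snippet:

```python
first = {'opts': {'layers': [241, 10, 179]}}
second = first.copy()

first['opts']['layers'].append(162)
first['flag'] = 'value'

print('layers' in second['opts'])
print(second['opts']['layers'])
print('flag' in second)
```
True
[241, 10, 179, 162]
False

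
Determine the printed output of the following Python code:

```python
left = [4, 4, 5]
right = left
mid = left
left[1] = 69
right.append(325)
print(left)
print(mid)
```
[4, 69, 5, 325]
[4, 69, 5, 325]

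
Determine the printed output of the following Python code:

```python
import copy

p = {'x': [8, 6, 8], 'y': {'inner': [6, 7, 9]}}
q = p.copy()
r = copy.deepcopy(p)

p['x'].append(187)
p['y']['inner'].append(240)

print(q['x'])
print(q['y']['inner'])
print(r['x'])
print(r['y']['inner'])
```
[8, 6, 8, 187]
[6, 7, 9, 240]
[8, 6, 8]
[6, 7, 9]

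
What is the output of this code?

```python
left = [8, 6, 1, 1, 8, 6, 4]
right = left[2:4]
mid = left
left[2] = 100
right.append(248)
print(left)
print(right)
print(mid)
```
[8, 6, 100, 1, 8, 6, 4]
[1, 1, 248]
[8, 6, 100, 1, 8, 6, 4]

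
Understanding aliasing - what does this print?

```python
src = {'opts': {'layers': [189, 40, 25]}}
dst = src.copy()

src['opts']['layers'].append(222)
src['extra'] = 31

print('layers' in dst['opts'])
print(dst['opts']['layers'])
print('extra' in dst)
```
True
[189, 40, 25, 222]
False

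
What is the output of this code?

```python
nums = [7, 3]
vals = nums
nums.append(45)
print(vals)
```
[7, 3, 45]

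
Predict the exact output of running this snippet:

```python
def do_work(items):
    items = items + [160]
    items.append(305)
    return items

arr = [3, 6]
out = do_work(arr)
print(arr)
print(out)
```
[3, 6]
[3, 6, 160, 305]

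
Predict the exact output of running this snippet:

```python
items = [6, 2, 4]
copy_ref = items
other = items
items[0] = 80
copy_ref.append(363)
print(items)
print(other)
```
[80, 2, 4, 363]
[80, 2, 4, 363]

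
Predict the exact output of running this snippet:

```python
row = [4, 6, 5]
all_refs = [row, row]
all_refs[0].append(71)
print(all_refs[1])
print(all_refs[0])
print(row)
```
[4, 6, 5, 71]
[4, 6, 5, 71]
[4, 6, 5, 71]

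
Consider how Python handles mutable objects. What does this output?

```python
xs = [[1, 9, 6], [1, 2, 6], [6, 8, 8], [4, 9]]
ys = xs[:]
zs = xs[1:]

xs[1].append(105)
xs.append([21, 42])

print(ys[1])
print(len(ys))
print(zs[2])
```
[1, 2, 6, 105]
4
[4, 9]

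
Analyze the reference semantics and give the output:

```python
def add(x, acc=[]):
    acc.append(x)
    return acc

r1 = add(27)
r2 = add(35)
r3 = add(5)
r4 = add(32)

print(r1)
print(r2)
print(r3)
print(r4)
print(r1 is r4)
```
[27, 35, 5, 32]
[27, 35, 5, 32]
[27, 35, 5, 32]
[27, 35, 5, 32]
True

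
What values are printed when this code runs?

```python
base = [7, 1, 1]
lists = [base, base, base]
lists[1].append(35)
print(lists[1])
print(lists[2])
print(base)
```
[7, 1, 1, 35]
[7, 1, 1, 35]
[7, 1, 1, 35]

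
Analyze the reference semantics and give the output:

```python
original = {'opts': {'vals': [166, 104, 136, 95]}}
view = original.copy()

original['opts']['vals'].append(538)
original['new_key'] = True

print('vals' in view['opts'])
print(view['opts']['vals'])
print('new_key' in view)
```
True
[166, 104, 136, 95, 538]
False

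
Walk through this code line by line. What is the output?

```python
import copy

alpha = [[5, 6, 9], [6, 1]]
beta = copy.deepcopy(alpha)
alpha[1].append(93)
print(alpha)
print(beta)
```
[[5, 6, 9], [6, 1, 93]]
[[5, 6, 9], [6, 1]]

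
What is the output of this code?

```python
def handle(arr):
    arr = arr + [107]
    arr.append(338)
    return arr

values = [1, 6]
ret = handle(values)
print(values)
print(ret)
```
[1, 6]
[1, 6, 107, 338]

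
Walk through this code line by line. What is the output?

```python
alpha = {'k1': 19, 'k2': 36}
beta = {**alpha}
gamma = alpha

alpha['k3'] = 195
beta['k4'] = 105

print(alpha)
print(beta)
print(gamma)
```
{'k1': 19, 'k2': 36, 'k3': 195}
{'k1': 19, 'k2': 36, 'k4': 105}
{'k1': 19, 'k2': 36, 'k3': 195}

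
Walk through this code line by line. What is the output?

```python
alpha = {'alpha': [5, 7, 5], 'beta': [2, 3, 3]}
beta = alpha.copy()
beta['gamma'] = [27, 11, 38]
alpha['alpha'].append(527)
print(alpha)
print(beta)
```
{'alpha': [5, 7, 5, 527], 'beta': [2, 3, 3]}
{'alpha': [5, 7, 5, 527], 'beta': [2, 3, 3], 'gamma': [27, 11, 38]}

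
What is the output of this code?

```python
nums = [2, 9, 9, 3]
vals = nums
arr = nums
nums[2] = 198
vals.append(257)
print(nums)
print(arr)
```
[2, 9, 198, 3, 257]
[2, 9, 198, 3, 257]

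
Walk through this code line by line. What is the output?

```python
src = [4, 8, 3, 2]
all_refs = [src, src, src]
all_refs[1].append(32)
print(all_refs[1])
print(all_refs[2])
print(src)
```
[4, 8, 3, 2, 32]
[4, 8, 3, 2, 32]
[4, 8, 3, 2, 32]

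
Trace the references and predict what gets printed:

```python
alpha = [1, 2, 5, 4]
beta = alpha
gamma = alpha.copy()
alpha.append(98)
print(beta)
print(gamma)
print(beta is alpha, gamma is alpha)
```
[1, 2, 5, 4, 98]
[1, 2, 5, 4]
True False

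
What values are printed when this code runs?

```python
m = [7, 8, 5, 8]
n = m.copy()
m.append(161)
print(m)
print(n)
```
[7, 8, 5, 8, 161]
[7, 8, 5, 8]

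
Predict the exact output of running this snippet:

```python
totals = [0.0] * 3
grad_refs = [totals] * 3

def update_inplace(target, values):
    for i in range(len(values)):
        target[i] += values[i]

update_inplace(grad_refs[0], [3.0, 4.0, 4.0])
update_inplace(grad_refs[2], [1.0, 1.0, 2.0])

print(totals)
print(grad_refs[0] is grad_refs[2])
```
[4.0, 5.0, 6.0]
True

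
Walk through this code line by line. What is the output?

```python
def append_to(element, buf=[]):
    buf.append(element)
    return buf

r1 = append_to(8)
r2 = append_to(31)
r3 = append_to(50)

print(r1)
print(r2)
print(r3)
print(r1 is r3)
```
[8, 31, 50]
[8, 31, 50]
[8, 31, 50]
True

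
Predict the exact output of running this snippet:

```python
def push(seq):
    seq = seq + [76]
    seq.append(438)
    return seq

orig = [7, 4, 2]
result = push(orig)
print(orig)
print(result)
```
[7, 4, 2]
[7, 4, 2, 76, 438]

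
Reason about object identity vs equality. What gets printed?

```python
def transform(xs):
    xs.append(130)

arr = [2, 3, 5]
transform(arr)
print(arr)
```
[2, 3, 5, 130]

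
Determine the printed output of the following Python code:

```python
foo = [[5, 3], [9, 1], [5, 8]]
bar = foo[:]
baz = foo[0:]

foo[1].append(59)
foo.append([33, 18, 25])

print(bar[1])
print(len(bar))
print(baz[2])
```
[9, 1, 59]
3
[5, 8]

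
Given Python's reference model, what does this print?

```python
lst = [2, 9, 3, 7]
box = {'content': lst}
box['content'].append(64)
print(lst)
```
[2, 9, 3, 7, 64]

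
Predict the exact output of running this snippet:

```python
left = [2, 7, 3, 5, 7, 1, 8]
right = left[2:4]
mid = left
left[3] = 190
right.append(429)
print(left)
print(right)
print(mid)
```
[2, 7, 3, 190, 7, 1, 8]
[3, 5, 429]
[2, 7, 3, 190, 7, 1, 8]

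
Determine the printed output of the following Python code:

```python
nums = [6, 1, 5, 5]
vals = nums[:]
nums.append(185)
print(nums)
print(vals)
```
[6, 1, 5, 5, 185]
[6, 1, 5, 5]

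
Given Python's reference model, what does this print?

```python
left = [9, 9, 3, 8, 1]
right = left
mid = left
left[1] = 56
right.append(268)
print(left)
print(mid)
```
[9, 56, 3, 8, 1, 268]
[9, 56, 3, 8, 1, 268]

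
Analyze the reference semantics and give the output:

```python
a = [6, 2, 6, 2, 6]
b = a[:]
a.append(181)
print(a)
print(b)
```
[6, 2, 6, 2, 6, 181]
[6, 2, 6, 2, 6]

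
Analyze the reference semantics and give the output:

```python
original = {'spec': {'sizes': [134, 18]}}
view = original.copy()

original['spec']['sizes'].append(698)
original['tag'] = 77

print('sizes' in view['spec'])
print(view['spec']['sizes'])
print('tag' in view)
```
True
[134, 18, 698]
False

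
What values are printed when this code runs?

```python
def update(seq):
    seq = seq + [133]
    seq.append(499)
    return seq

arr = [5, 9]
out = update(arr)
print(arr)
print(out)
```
[5, 9]
[5, 9, 133, 499]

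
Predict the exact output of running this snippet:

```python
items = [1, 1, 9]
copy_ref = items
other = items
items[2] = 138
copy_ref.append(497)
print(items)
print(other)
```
[1, 1, 138, 497]
[1, 1, 138, 497]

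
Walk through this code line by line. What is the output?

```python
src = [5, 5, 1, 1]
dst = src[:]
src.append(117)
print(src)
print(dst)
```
[5, 5, 1, 1, 117]
[5, 5, 1, 1]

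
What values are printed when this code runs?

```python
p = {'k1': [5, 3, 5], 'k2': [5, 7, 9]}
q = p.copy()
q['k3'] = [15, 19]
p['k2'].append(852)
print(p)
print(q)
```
{'k1': [5, 3, 5], 'k2': [5, 7, 9, 852]}
{'k1': [5, 3, 5], 'k2': [5, 7, 9, 852], 'k3': [15, 19]}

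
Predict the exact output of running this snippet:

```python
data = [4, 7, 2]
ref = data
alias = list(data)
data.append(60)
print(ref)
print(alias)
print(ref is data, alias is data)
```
[4, 7, 2, 60]
[4, 7, 2]
True False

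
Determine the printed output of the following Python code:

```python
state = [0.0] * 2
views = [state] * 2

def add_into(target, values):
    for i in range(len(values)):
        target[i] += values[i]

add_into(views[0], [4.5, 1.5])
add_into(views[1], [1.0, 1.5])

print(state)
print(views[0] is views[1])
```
[5.5, 3.0]
True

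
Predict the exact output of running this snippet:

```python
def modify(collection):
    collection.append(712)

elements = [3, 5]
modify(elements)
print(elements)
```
[3, 5, 712]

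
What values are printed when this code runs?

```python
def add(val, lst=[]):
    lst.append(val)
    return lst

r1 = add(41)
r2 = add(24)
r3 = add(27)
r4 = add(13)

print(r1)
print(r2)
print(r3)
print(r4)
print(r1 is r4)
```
[41, 24, 27, 13]
[41, 24, 27, 13]
[41, 24, 27, 13]
[41, 24, 27, 13]
True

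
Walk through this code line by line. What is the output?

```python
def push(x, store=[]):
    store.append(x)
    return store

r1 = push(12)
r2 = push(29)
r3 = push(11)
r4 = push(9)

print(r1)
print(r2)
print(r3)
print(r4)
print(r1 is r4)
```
[12, 29, 11, 9]
[12, 29, 11, 9]
[12, 29, 11, 9]
[12, 29, 11, 9]
True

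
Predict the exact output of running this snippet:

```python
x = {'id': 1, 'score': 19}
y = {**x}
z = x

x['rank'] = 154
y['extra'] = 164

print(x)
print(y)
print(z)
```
{'id': 1, 'score': 19, 'rank': 154}
{'id': 1, 'score': 19, 'extra': 164}
{'id': 1, 'score': 19, 'rank': 154}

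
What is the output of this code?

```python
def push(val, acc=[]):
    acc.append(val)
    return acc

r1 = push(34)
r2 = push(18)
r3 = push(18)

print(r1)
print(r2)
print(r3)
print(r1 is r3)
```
[34, 18, 18]
[34, 18, 18]
[34, 18, 18]
True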